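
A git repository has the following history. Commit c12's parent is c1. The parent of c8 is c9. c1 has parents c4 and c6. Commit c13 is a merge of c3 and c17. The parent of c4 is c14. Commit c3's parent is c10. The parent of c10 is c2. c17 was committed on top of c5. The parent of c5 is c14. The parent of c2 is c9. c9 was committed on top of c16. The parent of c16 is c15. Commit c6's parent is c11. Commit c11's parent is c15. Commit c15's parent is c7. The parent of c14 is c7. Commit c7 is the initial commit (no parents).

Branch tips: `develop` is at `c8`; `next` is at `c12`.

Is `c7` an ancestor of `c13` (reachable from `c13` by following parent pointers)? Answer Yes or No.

Ancestors of c13 (commits reachable by following parents): {c10, c13, c14, c15, c16, c17, c2, c3, c5, c7, c9}.
c7 is in that set, so it is an ancestor of c13.

Yes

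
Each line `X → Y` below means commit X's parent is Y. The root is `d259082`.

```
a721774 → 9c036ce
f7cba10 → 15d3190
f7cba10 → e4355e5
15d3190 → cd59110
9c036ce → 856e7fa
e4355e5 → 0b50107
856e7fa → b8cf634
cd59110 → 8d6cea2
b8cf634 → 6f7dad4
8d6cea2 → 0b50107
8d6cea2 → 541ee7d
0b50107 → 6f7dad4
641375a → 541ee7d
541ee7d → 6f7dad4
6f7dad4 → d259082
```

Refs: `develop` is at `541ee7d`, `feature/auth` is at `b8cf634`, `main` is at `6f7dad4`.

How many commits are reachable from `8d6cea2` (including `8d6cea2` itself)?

Walking parent pointers from 8d6cea2: reachable set = {0b50107, 541ee7d, 6f7dad4, 8d6cea2, d259082}.
That is 5 commits.

5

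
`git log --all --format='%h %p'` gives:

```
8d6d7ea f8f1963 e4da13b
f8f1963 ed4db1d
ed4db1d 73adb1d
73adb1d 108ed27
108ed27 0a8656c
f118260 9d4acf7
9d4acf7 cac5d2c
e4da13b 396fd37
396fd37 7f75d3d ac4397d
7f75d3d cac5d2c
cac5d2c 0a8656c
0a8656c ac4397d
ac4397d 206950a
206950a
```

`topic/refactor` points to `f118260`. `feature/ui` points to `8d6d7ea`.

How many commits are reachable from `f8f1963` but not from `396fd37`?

Reachable from f8f1963: {0a8656c, 108ed27, 206950a, 73adb1d, ac4397d, ed4db1d, f8f1963}.
Reachable from 396fd37: {0a8656c, 206950a, 396fd37, 7f75d3d, ac4397d, cac5d2c}.
In f8f1963's history but not 396fd37's: {108ed27, 73adb1d, ed4db1d, f8f1963} — 4 commits.

4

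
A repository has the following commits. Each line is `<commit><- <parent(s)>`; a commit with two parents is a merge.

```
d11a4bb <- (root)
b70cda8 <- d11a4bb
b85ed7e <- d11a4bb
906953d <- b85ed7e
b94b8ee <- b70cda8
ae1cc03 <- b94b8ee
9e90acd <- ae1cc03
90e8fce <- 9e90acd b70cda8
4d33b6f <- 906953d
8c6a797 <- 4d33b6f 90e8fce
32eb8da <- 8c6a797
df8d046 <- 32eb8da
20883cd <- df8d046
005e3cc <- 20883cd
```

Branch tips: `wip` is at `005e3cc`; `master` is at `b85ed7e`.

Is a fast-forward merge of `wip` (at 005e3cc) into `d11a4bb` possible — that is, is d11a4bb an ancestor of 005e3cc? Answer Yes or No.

Yes

A fast-forward from d11a4bb to 005e3cc is possible iff d11a4bb is an ancestor of 005e3cc.
Ancestors of 005e3cc: {005e3cc, 20883cd, 32eb8da, 4d33b6f, 8c6a797, 906953d, 90e8fce, 9e90acd, ae1cc03, b70cda8, b85ed7e, b94b8ee, d11a4bb, df8d046}.
d11a4bb is among them, so fast-forward is possible.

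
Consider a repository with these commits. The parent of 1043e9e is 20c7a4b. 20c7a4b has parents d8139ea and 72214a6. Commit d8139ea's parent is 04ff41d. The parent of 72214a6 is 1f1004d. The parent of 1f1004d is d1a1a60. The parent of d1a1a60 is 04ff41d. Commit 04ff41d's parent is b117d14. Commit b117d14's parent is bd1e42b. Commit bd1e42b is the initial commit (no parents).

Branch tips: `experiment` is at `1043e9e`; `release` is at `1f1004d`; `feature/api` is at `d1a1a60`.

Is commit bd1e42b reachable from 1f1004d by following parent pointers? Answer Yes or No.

Ancestors of 1f1004d (commits reachable by following parents): {04ff41d, 1f1004d, b117d14, bd1e42b, d1a1a60}.
bd1e42b is in that set, so it is an ancestor of 1f1004d.

Yes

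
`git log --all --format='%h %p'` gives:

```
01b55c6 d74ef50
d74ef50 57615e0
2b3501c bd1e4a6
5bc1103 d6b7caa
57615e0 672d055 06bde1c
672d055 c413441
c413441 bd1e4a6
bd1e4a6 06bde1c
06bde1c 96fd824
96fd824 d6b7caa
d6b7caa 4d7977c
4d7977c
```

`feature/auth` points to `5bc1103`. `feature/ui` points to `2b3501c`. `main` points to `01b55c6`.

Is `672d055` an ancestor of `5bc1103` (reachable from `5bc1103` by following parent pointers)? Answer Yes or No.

No

Ancestors of 5bc1103: {4d7977c, 5bc1103, d6b7caa}.
672d055 is not in that set, so it is not an ancestor of 5bc1103.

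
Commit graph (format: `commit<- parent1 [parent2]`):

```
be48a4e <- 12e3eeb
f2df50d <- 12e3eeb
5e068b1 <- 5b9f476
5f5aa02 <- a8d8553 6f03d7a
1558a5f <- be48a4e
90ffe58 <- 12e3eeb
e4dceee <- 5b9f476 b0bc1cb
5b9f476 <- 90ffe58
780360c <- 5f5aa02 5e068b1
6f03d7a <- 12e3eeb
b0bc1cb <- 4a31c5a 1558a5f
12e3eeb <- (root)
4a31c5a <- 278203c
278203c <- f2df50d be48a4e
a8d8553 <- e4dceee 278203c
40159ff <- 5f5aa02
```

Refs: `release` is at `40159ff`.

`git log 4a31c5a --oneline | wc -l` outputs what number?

Walking parent pointers from 4a31c5a: reachable set = {12e3eeb, 278203c, 4a31c5a, be48a4e, f2df50d}.
That is 5 commits.

5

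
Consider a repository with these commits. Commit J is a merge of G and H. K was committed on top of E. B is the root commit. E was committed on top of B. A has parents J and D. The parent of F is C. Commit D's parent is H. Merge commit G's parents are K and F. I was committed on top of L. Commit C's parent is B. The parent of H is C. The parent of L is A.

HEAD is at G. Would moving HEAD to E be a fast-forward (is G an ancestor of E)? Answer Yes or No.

A fast-forward from G to E is possible iff G is an ancestor of E.
Ancestors of E: {B, E}.
G is not among them, so fast-forward is not possible.

No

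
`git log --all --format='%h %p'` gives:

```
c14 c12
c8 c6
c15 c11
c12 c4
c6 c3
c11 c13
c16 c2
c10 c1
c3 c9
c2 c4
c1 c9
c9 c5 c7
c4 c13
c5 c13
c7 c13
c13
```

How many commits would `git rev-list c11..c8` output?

Reachable from c8: {c13, c3, c5, c6, c7, c8, c9}.
Reachable from c11: {c11, c13}.
In c8's history but not c11's: {c3, c5, c6, c7, c8, c9} — 6 commits.

6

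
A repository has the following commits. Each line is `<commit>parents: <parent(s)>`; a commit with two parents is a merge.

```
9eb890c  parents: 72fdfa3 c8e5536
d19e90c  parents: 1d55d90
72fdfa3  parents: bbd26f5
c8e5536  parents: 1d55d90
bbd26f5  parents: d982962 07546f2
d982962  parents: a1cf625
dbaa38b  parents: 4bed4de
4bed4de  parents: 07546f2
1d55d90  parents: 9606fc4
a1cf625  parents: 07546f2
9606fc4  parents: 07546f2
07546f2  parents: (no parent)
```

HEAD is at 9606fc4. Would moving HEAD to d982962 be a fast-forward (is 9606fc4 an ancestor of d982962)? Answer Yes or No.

No

A fast-forward from 9606fc4 to d982962 is possible iff 9606fc4 is an ancestor of d982962.
Ancestors of d982962: {07546f2, a1cf625, d982962}.
9606fc4 is not among them, so fast-forward is not possible.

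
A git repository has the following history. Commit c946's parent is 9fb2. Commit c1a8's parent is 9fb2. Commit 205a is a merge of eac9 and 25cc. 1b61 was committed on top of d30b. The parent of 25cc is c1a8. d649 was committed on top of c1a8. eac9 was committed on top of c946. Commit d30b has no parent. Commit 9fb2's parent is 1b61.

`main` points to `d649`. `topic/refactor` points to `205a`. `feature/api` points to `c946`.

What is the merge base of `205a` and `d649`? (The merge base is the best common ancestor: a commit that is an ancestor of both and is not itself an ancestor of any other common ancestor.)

c1a8

Ancestors of 205a: {1b61, 205a, 25cc, 9fb2, c1a8, c946, d30b, eac9}.
Ancestors of d649: {1b61, 9fb2, c1a8, d30b, d649}.
Common ancestors: {1b61, 9fb2, c1a8, d30b}.
Among these, c1a8 is not an ancestor of any other common ancestor — it is the merge base.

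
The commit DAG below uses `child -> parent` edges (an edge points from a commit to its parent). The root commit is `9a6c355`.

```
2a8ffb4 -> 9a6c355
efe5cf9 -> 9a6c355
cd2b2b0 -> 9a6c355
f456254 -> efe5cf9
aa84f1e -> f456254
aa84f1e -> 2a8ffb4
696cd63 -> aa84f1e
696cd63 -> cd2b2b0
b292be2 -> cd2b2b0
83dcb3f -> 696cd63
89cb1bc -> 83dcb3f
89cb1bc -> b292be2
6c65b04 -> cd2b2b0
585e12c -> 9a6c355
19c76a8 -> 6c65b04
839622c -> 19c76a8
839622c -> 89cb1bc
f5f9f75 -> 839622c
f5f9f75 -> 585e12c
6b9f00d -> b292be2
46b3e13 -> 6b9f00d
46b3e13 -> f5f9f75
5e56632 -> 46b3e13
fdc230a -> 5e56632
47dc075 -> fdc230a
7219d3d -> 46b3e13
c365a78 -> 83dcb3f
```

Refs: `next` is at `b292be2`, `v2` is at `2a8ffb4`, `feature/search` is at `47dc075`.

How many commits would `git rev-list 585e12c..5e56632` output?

Reachable from 5e56632: {19c76a8, 2a8ffb4, 46b3e13, 585e12c, 5e56632, 696cd63, 6b9f00d, 6c65b04, 839622c, 83dcb3f, 89cb1bc, 9a6c355, aa84f1e, b292be2, cd2b2b0, efe5cf9, f456254, f5f9f75}.
Reachable from 585e12c: {585e12c, 9a6c355}.
In 5e56632's history but not 585e12c's: {19c76a8, 2a8ffb4, 46b3e13, 5e56632, 696cd63, 6b9f00d, 6c65b04, 839622c, 83dcb3f, 89cb1bc, aa84f1e, b292be2, cd2b2b0, efe5cf9, f456254, f5f9f75} — 16 commits.

16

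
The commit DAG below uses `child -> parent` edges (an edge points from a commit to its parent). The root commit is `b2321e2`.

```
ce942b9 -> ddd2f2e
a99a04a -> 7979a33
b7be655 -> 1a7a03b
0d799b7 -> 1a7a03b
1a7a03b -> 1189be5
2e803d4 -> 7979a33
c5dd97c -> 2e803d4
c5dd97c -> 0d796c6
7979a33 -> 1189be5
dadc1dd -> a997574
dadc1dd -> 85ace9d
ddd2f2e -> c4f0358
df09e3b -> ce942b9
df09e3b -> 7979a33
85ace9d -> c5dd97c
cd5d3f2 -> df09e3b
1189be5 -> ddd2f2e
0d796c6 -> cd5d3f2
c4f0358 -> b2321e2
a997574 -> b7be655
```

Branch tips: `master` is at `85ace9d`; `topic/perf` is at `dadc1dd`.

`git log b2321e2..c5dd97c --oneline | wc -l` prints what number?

Reachable from c5dd97c: {0d796c6, 1189be5, 2e803d4, 7979a33, b2321e2, c4f0358, c5dd97c, cd5d3f2, ce942b9, ddd2f2e, df09e3b}.
Reachable from b2321e2: {b2321e2}.
In c5dd97c's history but not b2321e2's: {0d796c6, 1189be5, 2e803d4, 7979a33, c4f0358, c5dd97c, cd5d3f2, ce942b9, ddd2f2e, df09e3b} — 10 commits.

10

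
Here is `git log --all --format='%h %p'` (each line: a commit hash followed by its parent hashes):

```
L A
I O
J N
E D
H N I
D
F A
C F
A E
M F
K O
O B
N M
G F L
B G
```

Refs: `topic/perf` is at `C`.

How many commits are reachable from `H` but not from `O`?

Reachable from H: {A, B, D, E, F, G, H, I, L, M, N, O}.
Reachable from O: {A, B, D, E, F, G, L, O}.
In H's history but not O's: {H, I, M, N} — 4 commits.

4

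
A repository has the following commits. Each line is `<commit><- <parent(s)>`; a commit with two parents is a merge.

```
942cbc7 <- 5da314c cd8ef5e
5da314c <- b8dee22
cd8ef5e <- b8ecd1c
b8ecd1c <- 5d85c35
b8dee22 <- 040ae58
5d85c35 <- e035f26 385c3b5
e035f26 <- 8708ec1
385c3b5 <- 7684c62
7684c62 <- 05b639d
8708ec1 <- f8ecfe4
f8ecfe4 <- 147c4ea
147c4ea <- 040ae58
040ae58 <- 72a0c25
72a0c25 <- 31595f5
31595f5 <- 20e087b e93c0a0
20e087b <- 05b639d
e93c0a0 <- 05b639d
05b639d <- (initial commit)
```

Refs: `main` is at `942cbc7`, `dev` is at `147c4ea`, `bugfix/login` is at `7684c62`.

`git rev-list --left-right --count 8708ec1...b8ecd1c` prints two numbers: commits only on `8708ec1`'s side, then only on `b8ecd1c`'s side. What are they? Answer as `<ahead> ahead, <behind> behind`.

Reachable from 8708ec1: {040ae58, 05b639d, 147c4ea, 20e087b, 31595f5, 72a0c25, 8708ec1, e93c0a0, f8ecfe4}.
Reachable from b8ecd1c: {040ae58, 05b639d, 147c4ea, 20e087b, 31595f5, 385c3b5, 5d85c35, 72a0c25, 7684c62, 8708ec1, b8ecd1c, e035f26, e93c0a0, f8ecfe4}.
Only in 8708ec1's history (ahead): {} — 0.
Only in b8ecd1c's history (behind): {385c3b5, 5d85c35, 7684c62, b8ecd1c, e035f26} — 5.

0 ahead, 5 behind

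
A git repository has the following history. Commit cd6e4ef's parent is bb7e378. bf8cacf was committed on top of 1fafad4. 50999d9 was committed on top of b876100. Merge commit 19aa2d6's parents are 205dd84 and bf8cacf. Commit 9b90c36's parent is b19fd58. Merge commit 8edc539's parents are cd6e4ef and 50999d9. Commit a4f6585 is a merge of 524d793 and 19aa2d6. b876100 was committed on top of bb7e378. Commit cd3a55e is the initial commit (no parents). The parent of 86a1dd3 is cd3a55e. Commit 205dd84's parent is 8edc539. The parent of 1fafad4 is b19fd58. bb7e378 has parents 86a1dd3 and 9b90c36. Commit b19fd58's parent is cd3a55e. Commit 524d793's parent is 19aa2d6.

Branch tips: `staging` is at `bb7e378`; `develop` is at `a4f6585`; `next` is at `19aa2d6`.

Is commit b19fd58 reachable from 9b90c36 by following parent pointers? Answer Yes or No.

Yes

Ancestors of 9b90c36 (commits reachable by following parents): {9b90c36, b19fd58, cd3a55e}.
b19fd58 is in that set, so it is an ancestor of 9b90c36.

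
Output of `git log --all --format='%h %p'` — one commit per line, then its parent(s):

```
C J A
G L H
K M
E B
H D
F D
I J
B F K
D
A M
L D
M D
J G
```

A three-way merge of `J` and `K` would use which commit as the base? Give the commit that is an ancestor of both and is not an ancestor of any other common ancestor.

D

Ancestors of J: {D, G, H, J, L}.
Ancestors of K: {D, K, M}.
Common ancestors: {D}.
The only common ancestor is D, so it is the merge base.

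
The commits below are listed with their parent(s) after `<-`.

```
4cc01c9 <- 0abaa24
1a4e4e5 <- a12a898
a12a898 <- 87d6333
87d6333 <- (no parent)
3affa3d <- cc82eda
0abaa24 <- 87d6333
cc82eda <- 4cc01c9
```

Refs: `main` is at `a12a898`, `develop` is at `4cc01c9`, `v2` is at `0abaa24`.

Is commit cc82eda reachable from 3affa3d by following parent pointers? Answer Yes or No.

Ancestors of 3affa3d (commits reachable by following parents): {0abaa24, 3affa3d, 4cc01c9, 87d6333, cc82eda}.
cc82eda is in that set, so it is an ancestor of 3affa3d.

Yes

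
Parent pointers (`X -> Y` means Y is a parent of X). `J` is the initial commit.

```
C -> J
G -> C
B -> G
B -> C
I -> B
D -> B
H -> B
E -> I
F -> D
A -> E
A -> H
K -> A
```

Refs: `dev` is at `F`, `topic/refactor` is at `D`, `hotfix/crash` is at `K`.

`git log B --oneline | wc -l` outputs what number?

4

Walking parent pointers from B: reachable set = {B, C, G, J}.
That is 4 commits.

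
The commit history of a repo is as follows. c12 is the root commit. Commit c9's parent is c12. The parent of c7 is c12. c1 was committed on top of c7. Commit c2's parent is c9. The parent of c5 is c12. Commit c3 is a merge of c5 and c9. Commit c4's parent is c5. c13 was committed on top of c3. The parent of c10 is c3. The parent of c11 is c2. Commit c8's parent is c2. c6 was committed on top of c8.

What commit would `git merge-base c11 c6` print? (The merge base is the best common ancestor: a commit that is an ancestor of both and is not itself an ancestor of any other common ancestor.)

c2

Ancestors of c11: {c11, c12, c2, c9}.
Ancestors of c6: {c12, c2, c6, c8, c9}.
Common ancestors: {c12, c2, c9}.
Among these, c2 is not an ancestor of any other common ancestor — it is the merge base.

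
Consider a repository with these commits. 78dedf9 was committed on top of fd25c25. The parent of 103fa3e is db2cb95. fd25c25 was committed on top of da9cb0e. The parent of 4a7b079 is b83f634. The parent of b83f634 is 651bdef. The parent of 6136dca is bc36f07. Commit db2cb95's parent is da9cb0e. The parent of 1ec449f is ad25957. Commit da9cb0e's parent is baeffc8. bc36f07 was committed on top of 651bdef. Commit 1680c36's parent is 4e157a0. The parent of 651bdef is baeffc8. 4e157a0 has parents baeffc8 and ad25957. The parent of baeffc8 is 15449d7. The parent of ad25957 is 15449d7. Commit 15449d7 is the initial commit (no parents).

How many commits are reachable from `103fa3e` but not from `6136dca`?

Reachable from 103fa3e: {103fa3e, 15449d7, baeffc8, da9cb0e, db2cb95}.
Reachable from 6136dca: {15449d7, 6136dca, 651bdef, baeffc8, bc36f07}.
In 103fa3e's history but not 6136dca's: {103fa3e, da9cb0e, db2cb95} — 3 commits.

3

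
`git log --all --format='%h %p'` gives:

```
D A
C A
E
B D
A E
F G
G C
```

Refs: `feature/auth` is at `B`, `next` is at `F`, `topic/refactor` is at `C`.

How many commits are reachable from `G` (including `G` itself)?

4

Walking parent pointers from G: reachable set = {A, C, E, G}.
That is 4 commits.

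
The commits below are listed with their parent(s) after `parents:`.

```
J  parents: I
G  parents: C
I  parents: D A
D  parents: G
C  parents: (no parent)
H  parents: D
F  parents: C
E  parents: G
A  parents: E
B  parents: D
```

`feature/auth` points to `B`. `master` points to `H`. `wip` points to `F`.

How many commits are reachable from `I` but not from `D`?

Reachable from I: {A, C, D, E, G, I}.
Reachable from D: {C, D, G}.
In I's history but not D's: {A, E, I} — 3 commits.

3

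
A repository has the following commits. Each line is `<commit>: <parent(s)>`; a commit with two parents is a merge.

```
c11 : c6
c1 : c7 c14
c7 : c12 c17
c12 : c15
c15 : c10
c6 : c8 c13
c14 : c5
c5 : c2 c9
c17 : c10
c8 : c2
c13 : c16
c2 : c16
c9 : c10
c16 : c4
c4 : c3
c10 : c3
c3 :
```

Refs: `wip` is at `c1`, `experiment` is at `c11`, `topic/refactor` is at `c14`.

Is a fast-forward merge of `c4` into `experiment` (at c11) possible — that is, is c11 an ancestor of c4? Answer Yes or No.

No

A fast-forward from c11 to c4 is possible iff c11 is an ancestor of c4.
Ancestors of c4: {c3, c4}.
c11 is not among them, so fast-forward is not possible.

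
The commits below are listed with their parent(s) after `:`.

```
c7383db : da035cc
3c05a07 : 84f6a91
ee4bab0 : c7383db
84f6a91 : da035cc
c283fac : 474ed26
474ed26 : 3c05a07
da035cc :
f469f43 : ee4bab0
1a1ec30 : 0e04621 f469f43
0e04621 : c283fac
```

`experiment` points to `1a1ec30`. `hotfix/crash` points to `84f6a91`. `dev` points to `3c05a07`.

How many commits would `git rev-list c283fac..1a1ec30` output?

Reachable from 1a1ec30: {0e04621, 1a1ec30, 3c05a07, 474ed26, 84f6a91, c283fac, c7383db, da035cc, ee4bab0, f469f43}.
Reachable from c283fac: {3c05a07, 474ed26, 84f6a91, c283fac, da035cc}.
In 1a1ec30's history but not c283fac's: {0e04621, 1a1ec30, c7383db, ee4bab0, f469f43} — 5 commits.

5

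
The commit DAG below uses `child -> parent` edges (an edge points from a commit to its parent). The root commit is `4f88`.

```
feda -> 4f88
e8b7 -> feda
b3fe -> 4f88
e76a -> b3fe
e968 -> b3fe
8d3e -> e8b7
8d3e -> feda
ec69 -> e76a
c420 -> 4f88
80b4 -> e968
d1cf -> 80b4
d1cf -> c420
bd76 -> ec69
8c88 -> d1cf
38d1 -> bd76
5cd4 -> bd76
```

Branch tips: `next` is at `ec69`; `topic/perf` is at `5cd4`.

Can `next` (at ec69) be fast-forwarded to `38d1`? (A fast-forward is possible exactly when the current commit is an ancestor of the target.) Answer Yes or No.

Yes

A fast-forward from ec69 to 38d1 is possible iff ec69 is an ancestor of 38d1.
Ancestors of 38d1: {38d1, 4f88, b3fe, bd76, e76a, ec69}.
ec69 is among them, so fast-forward is possible.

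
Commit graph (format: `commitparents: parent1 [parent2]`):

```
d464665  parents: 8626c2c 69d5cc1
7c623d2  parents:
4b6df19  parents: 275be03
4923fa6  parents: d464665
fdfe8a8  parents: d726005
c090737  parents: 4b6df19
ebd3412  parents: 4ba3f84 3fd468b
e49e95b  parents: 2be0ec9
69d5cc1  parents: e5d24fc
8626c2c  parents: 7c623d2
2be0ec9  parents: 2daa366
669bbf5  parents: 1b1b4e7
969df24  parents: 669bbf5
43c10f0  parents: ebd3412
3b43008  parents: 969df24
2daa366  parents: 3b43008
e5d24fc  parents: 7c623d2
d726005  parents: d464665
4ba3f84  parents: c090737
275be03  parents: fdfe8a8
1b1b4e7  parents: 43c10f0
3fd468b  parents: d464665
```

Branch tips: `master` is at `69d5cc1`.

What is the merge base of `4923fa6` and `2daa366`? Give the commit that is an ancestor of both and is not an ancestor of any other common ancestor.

Ancestors of 4923fa6: {4923fa6, 69d5cc1, 7c623d2, 8626c2c, d464665, e5d24fc}.
Ancestors of 2daa366: {1b1b4e7, 275be03, 2daa366, 3b43008, 3fd468b, 43c10f0, 4b6df19, 4ba3f84, 669bbf5, 69d5cc1, 7c623d2, 8626c2c, 969df24, c090737, d464665, d726005, e5d24fc, ebd3412, fdfe8a8}.
Common ancestors: {69d5cc1, 7c623d2, 8626c2c, d464665, e5d24fc}.
Among these, d464665 is not an ancestor of any other common ancestor — it is the merge base.

d464665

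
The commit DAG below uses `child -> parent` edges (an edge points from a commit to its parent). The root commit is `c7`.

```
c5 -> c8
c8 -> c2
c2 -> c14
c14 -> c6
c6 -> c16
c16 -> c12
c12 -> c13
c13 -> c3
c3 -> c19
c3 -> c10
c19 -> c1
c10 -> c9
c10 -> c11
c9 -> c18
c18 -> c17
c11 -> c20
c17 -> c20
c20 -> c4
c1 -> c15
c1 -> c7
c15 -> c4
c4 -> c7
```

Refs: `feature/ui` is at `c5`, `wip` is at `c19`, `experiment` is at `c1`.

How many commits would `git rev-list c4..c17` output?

Reachable from c17: {c17, c20, c4, c7}.
Reachable from c4: {c4, c7}.
In c17's history but not c4's: {c17, c20} — 2 commits.

2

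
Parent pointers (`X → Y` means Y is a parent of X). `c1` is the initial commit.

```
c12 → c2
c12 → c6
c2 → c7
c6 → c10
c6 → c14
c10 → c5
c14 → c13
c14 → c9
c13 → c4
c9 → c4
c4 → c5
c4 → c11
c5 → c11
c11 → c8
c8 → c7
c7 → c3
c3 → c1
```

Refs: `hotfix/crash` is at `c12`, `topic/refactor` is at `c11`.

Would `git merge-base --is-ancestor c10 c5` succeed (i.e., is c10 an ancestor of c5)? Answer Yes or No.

No

Ancestors of c5: {c1, c11, c3, c5, c7, c8}.
c10 is not in that set, so it is not an ancestor of c5.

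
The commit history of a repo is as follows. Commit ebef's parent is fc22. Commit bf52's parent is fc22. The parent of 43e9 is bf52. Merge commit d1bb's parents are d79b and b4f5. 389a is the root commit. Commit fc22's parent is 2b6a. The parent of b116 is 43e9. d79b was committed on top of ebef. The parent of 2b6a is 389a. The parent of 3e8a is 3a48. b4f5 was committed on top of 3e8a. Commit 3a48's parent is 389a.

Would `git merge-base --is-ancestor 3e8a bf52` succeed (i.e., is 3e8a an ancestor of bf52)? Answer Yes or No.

Ancestors of bf52: {2b6a, 389a, bf52, fc22}.
3e8a is not in that set, so it is not an ancestor of bf52.

No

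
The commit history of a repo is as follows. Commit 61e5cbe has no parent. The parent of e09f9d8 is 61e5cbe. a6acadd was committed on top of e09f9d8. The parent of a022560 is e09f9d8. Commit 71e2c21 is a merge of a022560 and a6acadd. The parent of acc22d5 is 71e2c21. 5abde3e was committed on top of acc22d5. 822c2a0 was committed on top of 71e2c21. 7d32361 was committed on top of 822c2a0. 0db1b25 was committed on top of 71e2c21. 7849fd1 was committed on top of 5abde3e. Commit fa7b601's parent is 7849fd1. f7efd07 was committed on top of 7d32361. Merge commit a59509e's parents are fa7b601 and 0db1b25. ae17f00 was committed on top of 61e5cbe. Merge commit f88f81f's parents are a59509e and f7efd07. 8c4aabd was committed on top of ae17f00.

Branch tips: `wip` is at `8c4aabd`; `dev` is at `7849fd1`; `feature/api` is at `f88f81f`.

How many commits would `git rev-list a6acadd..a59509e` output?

Reachable from a59509e: {0db1b25, 5abde3e, 61e5cbe, 71e2c21, 7849fd1, a022560, a59509e, a6acadd, acc22d5, e09f9d8, fa7b601}.
Reachable from a6acadd: {61e5cbe, a6acadd, e09f9d8}.
In a59509e's history but not a6acadd's: {0db1b25, 5abde3e, 71e2c21, 7849fd1, a022560, a59509e, acc22d5, fa7b601} — 8 commits.

8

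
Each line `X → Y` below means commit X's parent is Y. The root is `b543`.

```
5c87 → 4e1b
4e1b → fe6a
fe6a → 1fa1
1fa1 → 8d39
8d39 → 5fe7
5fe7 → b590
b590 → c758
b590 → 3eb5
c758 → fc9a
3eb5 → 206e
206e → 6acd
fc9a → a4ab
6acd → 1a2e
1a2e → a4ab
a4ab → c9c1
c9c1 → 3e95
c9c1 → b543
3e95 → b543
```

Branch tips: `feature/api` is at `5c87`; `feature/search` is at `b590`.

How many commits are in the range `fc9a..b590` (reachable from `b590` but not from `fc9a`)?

Reachable from b590: {1a2e, 206e, 3e95, 3eb5, 6acd, a4ab, b543, b590, c758, c9c1, fc9a}.
Reachable from fc9a: {3e95, a4ab, b543, c9c1, fc9a}.
In b590's history but not fc9a's: {1a2e, 206e, 3eb5, 6acd, b590, c758} — 6 commits.

6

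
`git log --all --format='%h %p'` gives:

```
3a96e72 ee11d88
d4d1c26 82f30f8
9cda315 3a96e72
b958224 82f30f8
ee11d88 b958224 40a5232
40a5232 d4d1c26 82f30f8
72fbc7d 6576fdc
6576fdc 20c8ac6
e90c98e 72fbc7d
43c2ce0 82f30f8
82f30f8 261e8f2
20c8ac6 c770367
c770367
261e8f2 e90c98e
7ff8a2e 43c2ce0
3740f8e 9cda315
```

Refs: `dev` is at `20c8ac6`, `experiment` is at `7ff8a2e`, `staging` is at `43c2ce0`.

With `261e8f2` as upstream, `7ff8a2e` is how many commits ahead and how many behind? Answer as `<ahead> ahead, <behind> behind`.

3 ahead, 0 behind

Reachable from 7ff8a2e: {20c8ac6, 261e8f2, 43c2ce0, 6576fdc, 72fbc7d, 7ff8a2e, 82f30f8, c770367, e90c98e}.
Reachable from 261e8f2: {20c8ac6, 261e8f2, 6576fdc, 72fbc7d, c770367, e90c98e}.
Only in 7ff8a2e's history (ahead): {43c2ce0, 7ff8a2e, 82f30f8} — 3.
Only in 261e8f2's history (behind): {} — 0.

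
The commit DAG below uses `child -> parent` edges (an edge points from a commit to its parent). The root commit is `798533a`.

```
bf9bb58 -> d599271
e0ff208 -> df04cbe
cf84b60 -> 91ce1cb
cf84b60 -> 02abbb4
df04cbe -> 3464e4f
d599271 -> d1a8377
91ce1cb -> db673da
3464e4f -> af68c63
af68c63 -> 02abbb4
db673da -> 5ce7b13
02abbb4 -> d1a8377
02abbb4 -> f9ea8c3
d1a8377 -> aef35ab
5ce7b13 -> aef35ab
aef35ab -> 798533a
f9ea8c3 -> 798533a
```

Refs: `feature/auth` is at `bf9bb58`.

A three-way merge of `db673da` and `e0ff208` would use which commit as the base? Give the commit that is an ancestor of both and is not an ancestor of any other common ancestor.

aef35ab

Ancestors of db673da: {5ce7b13, 798533a, aef35ab, db673da}.
Ancestors of e0ff208: {02abbb4, 3464e4f, 798533a, aef35ab, af68c63, d1a8377, df04cbe, e0ff208, f9ea8c3}.
Common ancestors: {798533a, aef35ab}.
Among these, aef35ab is not an ancestor of any other common ancestor — it is the merge base.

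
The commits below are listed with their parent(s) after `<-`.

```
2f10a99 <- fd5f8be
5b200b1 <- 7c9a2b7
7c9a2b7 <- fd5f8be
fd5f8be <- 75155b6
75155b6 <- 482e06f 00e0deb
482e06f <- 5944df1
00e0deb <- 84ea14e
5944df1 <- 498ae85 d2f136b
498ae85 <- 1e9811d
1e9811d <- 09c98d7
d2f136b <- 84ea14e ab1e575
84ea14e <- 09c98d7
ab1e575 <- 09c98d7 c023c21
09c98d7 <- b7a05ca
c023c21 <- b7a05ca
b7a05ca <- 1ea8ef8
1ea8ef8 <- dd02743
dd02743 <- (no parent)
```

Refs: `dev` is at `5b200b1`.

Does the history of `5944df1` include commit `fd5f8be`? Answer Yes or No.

No

Ancestors of 5944df1: {09c98d7, 1e9811d, 1ea8ef8, 498ae85, 5944df1, 84ea14e, ab1e575, b7a05ca, c023c21, d2f136b, dd02743}.
fd5f8be is not in that set, so it is not an ancestor of 5944df1.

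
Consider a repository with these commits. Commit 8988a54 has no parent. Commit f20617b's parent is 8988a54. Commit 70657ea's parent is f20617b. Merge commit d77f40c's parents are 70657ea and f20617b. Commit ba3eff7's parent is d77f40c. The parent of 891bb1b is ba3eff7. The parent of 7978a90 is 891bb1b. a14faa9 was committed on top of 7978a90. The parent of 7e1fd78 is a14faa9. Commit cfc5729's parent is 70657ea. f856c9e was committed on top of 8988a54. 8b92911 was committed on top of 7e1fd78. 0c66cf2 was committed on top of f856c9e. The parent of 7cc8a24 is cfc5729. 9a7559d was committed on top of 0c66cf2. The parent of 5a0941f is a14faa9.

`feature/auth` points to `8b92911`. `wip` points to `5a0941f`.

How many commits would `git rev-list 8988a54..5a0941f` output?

8

Reachable from 5a0941f: {5a0941f, 70657ea, 7978a90, 891bb1b, 8988a54, a14faa9, ba3eff7, d77f40c, f20617b}.
Reachable from 8988a54: {8988a54}.
In 5a0941f's history but not 8988a54's: {5a0941f, 70657ea, 7978a90, 891bb1b, a14faa9, ba3eff7, d77f40c, f20617b} — 8 commits.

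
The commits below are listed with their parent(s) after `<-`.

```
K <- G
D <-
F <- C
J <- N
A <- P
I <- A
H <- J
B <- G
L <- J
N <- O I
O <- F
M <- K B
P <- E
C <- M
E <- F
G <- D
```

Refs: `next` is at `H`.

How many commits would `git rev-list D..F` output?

6

Reachable from F: {B, C, D, F, G, K, M}.
Reachable from D: {D}.
In F's history but not D's: {B, C, F, G, K, M} — 6 commits.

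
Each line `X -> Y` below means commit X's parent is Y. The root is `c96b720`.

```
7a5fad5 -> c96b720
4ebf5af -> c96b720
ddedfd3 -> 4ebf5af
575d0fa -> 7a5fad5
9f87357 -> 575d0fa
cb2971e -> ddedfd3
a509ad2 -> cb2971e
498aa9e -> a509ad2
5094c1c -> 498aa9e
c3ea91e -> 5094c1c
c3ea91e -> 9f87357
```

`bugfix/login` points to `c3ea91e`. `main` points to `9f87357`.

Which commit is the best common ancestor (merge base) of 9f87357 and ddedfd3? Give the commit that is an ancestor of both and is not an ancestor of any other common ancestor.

c96b720

Ancestors of 9f87357: {575d0fa, 7a5fad5, 9f87357, c96b720}.
Ancestors of ddedfd3: {4ebf5af, c96b720, ddedfd3}.
Common ancestors: {c96b720}.
The only common ancestor is c96b720, so it is the merge base.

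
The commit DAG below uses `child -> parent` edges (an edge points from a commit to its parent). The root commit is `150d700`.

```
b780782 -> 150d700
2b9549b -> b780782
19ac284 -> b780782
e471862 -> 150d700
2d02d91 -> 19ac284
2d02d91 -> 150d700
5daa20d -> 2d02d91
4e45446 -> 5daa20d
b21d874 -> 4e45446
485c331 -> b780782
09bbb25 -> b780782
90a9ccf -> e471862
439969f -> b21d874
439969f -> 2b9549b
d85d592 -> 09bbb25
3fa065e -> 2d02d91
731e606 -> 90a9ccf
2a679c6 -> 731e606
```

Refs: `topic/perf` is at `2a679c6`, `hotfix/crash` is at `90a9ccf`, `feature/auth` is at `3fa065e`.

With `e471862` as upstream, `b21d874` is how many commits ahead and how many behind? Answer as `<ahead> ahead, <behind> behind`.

Reachable from b21d874: {150d700, 19ac284, 2d02d91, 4e45446, 5daa20d, b21d874, b780782}.
Reachable from e471862: {150d700, e471862}.
Only in b21d874's history (ahead): {19ac284, 2d02d91, 4e45446, 5daa20d, b21d874, b780782} — 6.
Only in e471862's history (behind): {e471862} — 1.

6 ahead, 1 behind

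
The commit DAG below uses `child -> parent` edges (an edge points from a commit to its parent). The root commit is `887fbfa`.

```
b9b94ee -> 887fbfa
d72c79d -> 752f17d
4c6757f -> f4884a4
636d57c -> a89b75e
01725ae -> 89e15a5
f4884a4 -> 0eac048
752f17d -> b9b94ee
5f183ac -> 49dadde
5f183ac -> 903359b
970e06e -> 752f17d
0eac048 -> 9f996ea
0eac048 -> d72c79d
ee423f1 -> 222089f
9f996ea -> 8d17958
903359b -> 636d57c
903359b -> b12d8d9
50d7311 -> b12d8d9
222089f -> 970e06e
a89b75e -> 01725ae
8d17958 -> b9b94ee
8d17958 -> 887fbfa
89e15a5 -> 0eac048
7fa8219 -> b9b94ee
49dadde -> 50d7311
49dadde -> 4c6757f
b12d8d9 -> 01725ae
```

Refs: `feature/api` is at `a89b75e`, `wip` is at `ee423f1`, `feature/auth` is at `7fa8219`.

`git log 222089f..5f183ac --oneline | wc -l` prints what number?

15

Reachable from 5f183ac: {01725ae, 0eac048, 49dadde, 4c6757f, 50d7311, 5f183ac, 636d57c, 752f17d, 887fbfa, 89e15a5, 8d17958, 903359b, 9f996ea, a89b75e, b12d8d9, b9b94ee, d72c79d, f4884a4}.
Reachable from 222089f: {222089f, 752f17d, 887fbfa, 970e06e, b9b94ee}.
In 5f183ac's history but not 222089f's: {01725ae, 0eac048, 49dadde, 4c6757f, 50d7311, 5f183ac, 636d57c, 89e15a5, 8d17958, 903359b, 9f996ea, a89b75e, b12d8d9, d72c79d, f4884a4} — 15 commits.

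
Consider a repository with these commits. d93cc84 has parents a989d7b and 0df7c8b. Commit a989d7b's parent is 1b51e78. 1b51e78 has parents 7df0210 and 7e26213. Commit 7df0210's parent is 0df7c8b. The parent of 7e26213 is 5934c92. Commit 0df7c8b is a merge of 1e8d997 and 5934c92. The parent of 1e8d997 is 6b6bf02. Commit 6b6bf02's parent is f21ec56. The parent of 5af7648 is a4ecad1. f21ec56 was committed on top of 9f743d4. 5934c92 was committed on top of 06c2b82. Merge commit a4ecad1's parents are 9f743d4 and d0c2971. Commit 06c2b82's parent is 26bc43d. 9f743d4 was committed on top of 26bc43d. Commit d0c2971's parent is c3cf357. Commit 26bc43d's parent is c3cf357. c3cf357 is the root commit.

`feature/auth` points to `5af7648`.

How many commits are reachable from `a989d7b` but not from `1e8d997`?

Reachable from a989d7b: {06c2b82, 0df7c8b, 1b51e78, 1e8d997, 26bc43d, 5934c92, 6b6bf02, 7df0210, 7e26213, 9f743d4, a989d7b, c3cf357, f21ec56}.
Reachable from 1e8d997: {1e8d997, 26bc43d, 6b6bf02, 9f743d4, c3cf357, f21ec56}.
In a989d7b's history but not 1e8d997's: {06c2b82, 0df7c8b, 1b51e78, 5934c92, 7df0210, 7e26213, a989d7b} — 7 commits.

7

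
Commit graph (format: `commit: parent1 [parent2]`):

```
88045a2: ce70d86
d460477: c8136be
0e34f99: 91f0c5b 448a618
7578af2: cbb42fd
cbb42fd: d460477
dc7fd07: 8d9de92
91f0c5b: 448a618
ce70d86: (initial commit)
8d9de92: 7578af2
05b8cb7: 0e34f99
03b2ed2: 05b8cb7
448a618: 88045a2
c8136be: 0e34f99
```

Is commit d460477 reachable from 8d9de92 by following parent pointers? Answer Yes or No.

Yes

Ancestors of 8d9de92 (commits reachable by following parents): {0e34f99, 448a618, 7578af2, 88045a2, 8d9de92, 91f0c5b, c8136be, cbb42fd, ce70d86, d460477}.
d460477 is in that set, so it is an ancestor of 8d9de92.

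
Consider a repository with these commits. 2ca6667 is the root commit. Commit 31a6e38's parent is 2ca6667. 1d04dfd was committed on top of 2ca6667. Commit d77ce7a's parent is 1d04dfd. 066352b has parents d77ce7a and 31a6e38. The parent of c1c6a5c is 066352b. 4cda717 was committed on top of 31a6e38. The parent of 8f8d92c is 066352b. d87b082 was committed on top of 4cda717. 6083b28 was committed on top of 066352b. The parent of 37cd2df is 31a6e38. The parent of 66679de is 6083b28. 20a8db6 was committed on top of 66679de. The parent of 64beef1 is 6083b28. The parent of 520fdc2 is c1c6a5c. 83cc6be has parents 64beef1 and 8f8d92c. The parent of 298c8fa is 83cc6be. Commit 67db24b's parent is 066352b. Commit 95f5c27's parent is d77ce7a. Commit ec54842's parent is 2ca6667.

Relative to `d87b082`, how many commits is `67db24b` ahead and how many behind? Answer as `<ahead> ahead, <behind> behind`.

Reachable from 67db24b: {066352b, 1d04dfd, 2ca6667, 31a6e38, 67db24b, d77ce7a}.
Reachable from d87b082: {2ca6667, 31a6e38, 4cda717, d87b082}.
Only in 67db24b's history (ahead): {066352b, 1d04dfd, 67db24b, d77ce7a} — 4.
Only in d87b082's history (behind): {4cda717, d87b082} — 2.

4 ahead, 2 behind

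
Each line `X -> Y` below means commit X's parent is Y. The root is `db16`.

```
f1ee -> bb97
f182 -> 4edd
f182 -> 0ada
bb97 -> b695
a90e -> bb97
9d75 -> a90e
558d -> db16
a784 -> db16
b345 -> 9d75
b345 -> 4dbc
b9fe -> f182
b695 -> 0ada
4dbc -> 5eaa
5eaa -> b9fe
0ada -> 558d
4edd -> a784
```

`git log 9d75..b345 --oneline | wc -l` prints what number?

7

Reachable from b345: {0ada, 4dbc, 4edd, 558d, 5eaa, 9d75, a784, a90e, b345, b695, b9fe, bb97, db16, f182}.
Reachable from 9d75: {0ada, 558d, 9d75, a90e, b695, bb97, db16}.
In b345's history but not 9d75's: {4dbc, 4edd, 5eaa, a784, b345, b9fe, f182} — 7 commits.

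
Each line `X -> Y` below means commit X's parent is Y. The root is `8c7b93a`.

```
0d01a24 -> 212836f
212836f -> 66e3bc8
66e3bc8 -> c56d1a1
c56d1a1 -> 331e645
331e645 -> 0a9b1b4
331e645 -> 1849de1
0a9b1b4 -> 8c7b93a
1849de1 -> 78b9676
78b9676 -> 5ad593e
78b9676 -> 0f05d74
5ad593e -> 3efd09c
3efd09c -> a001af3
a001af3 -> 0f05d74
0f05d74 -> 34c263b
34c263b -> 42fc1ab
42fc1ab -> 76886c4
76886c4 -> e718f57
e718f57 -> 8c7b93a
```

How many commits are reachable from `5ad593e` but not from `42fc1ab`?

Reachable from 5ad593e: {0f05d74, 34c263b, 3efd09c, 42fc1ab, 5ad593e, 76886c4, 8c7b93a, a001af3, e718f57}.
Reachable from 42fc1ab: {42fc1ab, 76886c4, 8c7b93a, e718f57}.
In 5ad593e's history but not 42fc1ab's: {0f05d74, 34c263b, 3efd09c, 5ad593e, a001af3} — 5 commits.

5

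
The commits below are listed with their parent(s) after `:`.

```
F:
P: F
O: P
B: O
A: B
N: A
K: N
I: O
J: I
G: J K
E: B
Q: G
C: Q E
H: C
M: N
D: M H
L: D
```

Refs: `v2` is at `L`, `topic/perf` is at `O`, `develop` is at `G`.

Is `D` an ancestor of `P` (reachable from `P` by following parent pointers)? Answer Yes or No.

No

Ancestors of P: {F, P}.
D is not in that set, so it is not an ancestor of P.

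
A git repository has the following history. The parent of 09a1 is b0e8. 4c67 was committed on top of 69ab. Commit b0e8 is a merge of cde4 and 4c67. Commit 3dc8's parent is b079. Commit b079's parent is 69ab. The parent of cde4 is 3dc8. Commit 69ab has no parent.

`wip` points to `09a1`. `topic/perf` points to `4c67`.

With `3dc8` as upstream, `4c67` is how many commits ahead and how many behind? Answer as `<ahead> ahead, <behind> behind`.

1 ahead, 2 behind

Reachable from 4c67: {4c67, 69ab}.
Reachable from 3dc8: {3dc8, 69ab, b079}.
Only in 4c67's history (ahead): {4c67} — 1.
Only in 3dc8's history (behind): {3dc8, b079} — 2.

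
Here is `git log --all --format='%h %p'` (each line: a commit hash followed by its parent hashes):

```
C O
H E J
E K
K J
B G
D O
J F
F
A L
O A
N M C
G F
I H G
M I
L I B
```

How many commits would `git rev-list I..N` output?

Reachable from N: {A, B, C, E, F, G, H, I, J, K, L, M, N, O}.
Reachable from I: {E, F, G, H, I, J, K}.
In N's history but not I's: {A, B, C, L, M, N, O} — 7 commits.

7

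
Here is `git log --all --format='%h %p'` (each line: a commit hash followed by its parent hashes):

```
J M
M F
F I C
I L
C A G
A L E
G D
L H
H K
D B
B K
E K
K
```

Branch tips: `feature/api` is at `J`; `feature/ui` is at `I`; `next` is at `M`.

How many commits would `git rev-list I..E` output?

Reachable from E: {E, K}.
Reachable from I: {H, I, K, L}.
In E's history but not I's: {E} — 1 commit.

1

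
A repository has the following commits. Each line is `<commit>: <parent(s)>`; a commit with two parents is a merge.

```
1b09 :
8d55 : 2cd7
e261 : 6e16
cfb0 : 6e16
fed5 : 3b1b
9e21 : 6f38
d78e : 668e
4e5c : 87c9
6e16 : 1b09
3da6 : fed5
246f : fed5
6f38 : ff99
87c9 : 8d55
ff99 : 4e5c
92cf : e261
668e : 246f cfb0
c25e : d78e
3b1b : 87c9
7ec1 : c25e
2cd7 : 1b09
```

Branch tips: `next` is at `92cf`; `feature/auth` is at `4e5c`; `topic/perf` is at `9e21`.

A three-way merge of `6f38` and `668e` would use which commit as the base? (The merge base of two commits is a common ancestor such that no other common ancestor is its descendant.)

87c9

Ancestors of 6f38: {1b09, 2cd7, 4e5c, 6f38, 87c9, 8d55, ff99}.
Ancestors of 668e: {1b09, 246f, 2cd7, 3b1b, 668e, 6e16, 87c9, 8d55, cfb0, fed5}.
Common ancestors: {1b09, 2cd7, 87c9, 8d55}.
Among these, 87c9 is not an ancestor of any other common ancestor — it is the merge base.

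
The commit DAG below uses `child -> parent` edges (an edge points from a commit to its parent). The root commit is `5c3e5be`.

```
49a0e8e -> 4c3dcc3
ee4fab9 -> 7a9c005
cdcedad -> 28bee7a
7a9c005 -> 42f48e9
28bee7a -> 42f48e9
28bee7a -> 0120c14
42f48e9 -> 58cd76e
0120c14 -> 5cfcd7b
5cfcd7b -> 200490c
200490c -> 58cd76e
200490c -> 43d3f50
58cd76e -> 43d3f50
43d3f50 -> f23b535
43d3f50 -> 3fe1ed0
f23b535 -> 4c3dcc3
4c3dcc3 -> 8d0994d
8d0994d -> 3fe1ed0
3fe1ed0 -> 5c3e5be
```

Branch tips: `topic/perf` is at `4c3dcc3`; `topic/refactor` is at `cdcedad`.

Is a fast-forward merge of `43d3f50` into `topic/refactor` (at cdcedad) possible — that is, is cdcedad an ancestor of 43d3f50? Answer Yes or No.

No

A fast-forward from cdcedad to 43d3f50 is possible iff cdcedad is an ancestor of 43d3f50.
Ancestors of 43d3f50: {3fe1ed0, 43d3f50, 4c3dcc3, 5c3e5be, 8d0994d, f23b535}.
cdcedad is not among them, so fast-forward is not possible.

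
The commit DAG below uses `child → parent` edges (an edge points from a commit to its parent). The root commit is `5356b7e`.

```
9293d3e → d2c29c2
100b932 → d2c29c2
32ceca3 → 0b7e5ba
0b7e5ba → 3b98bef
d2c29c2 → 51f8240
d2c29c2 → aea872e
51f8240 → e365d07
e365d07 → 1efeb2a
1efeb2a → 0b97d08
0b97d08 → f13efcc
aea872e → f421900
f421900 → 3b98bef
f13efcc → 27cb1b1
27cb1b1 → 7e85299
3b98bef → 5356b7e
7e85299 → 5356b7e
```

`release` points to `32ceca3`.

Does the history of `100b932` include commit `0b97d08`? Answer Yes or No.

Yes

Ancestors of 100b932 (commits reachable by following parents): {0b97d08, 100b932, 1efeb2a, 27cb1b1, 3b98bef, 51f8240, 5356b7e, 7e85299, aea872e, d2c29c2, e365d07, f13efcc, f421900}.
0b97d08 is in that set, so it is an ancestor of 100b932.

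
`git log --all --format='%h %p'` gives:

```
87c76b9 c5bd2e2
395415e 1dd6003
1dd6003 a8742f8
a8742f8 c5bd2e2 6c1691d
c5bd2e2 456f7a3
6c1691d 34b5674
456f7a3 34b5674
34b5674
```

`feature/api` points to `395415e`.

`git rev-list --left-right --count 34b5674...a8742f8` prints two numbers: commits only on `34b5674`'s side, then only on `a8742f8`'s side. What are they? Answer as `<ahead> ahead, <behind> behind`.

0 ahead, 4 behind

Reachable from 34b5674: {34b5674}.
Reachable from a8742f8: {34b5674, 456f7a3, 6c1691d, a8742f8, c5bd2e2}.
Only in 34b5674's history (ahead): {} — 0.
Only in a8742f8's history (behind): {456f7a3, 6c1691d, a8742f8, c5bd2e2} — 4.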